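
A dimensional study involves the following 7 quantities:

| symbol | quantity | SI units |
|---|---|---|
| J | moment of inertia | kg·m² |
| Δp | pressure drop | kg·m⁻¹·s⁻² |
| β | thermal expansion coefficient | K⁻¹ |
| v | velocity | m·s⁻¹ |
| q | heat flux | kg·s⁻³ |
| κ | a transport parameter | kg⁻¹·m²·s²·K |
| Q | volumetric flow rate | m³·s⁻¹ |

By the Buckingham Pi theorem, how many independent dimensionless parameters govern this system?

3

There are 7 variables and 4 base dimensions (M, L, T, Θ).
The dimension matrix has rank 4.
Independent dimensionless groups: 7 − 4 = 3.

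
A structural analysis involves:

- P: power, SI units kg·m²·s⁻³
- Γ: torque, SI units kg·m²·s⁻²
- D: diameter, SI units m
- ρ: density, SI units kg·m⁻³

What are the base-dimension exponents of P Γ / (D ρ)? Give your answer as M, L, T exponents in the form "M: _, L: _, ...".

Collect each base-dimension exponent across the product:
  M: (1) + (1) − (0) − (1) = 1
  L: (2) + (2) − (1) − (-3) = 6
  T: (-3) + (-2) − (0) − (0) = -5
So the dimensions are [M L⁶ T⁻⁵].

M: 1, L: 6, T: -5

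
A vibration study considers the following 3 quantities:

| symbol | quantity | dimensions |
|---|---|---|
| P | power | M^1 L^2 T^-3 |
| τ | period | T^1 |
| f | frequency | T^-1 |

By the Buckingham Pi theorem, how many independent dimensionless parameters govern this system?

1

There are 3 variables and 3 base dimensions (M, L, T).
The dimension matrix has rank 2 (less than 3: the dimension vectors are linearly dependent).
Independent dimensionless groups: 3 − 2 = 1.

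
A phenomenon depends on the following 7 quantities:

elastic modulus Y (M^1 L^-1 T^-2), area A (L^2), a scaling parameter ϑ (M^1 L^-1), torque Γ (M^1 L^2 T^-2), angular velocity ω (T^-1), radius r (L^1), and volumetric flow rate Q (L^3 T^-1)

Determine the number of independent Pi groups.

There are 7 variables and 3 base dimensions (M, L, T).
The dimension matrix has rank 3.
Independent dimensionless groups: 7 − 3 = 4.

4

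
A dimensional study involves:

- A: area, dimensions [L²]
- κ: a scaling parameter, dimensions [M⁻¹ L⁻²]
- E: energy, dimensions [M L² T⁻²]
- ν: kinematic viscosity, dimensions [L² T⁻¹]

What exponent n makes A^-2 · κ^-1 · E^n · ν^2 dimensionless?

-1

Balance the M exponent: (1)·n from E, plus −2·(0) − (-1) + 2·(0) = 1 from the rest, must sum to zero.
n + 1 = 0, so n = -1.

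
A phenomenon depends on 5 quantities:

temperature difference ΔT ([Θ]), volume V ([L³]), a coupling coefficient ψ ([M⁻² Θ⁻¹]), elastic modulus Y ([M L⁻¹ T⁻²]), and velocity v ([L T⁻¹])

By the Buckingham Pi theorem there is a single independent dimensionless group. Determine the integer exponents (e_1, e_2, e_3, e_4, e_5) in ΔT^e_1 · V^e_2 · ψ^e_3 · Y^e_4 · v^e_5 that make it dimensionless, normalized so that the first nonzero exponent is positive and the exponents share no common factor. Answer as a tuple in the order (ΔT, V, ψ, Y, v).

M: e_1·(0) + e_2·(0) + e_3·(-2) + e_4·(1) + e_5·(0) = 0
L: e_1·(0) + e_2·(3) + e_3·(0) + e_4·(-1) + e_5·(1) = 0
T: e_1·(0) + e_2·(0) + e_3·(0) + e_4·(-2) + e_5·(-1) = 0
Θ: e_1·(1) + e_2·(0) + e_3·(-1) + e_4·(0) + e_5·(0) = 0
Solving this homogeneous linear system for the smallest-integer solution (first nonzero entry positive) gives (1, 2, 1, 2, -4).

(1, 2, 1, 2, -4)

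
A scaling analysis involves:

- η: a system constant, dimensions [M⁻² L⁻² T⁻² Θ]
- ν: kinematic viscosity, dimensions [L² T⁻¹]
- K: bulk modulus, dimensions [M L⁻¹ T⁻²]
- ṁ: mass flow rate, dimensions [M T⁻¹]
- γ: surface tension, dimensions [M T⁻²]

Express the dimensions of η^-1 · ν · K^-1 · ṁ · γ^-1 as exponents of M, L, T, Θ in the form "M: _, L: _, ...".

M: 1, L: 5, T: 4, Θ: -1

Collect each base-dimension exponent across the product:
  M: −(-2) + (0) − (1) + (1) − (1) = 1
  L: −(-2) + (2) − (-1) + (0) − (0) = 5
  T: −(-2) + (-1) − (-2) + (-1) − (-2) = 4
  Θ: −(1) + (0) − (0) + (0) − (0) = -1
So the dimensions are [M L⁵ T⁴ Θ⁻¹].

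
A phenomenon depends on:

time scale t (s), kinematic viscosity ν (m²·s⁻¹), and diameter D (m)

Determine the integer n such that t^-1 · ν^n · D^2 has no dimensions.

-1

Balance the L exponent: (2)·n from ν, plus −(0) + 2·(1) = 2 from the rest, must sum to zero.
2n + 2 = 0, so n = -1.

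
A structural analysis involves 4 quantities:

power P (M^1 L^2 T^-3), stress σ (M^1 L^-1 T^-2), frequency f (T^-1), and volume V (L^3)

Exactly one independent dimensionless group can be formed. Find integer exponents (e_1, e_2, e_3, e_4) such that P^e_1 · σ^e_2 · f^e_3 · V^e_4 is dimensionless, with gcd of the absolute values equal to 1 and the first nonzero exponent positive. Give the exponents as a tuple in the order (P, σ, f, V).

(1, -1, -1, -1)

M: e_1·(1) + e_2·(1) + e_3·(0) + e_4·(0) = 0
L: e_1·(2) + e_2·(-1) + e_3·(0) + e_4·(3) = 0
T: e_1·(-3) + e_2·(-2) + e_3·(-1) + e_4·(0) = 0
Solving this homogeneous linear system for the smallest-integer solution (first nonzero entry positive) gives (1, -1, -1, -1).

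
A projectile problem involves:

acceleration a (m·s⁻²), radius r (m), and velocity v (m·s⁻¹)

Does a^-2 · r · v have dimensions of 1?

no

Sum the exponent of each base dimension across the product:
  L: −2·[a]_L + [r]_L + [v]_L = −2·(1) + (1) + (1) = 0
  T: −2·[a]_T + [r]_T + [v]_T = −2·(-2) + (0) + (-1) = 3
Net dimensions [T³] ≠ [1] — not dimensionless.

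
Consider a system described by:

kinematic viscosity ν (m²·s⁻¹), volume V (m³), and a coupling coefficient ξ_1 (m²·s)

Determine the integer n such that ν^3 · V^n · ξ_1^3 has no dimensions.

-4

Balance the L exponent: (3)·n from V, plus 3·(2) + 3·(2) = 12 from the rest, must sum to zero.
3n + 12 = 0, so n = -4.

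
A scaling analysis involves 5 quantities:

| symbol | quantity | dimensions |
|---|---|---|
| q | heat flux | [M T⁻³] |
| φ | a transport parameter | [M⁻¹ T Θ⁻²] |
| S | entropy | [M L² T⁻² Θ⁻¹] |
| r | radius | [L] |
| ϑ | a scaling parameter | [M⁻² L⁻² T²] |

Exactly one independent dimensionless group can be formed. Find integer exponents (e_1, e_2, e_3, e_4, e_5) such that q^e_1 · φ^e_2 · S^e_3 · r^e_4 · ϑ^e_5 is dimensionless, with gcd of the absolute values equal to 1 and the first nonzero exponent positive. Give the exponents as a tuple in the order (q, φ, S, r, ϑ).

(1, 1, -2, 2, -1)

M: e_1·(1) + e_2·(-1) + e_3·(1) + e_4·(0) + e_5·(-2) = 0
L: e_1·(0) + e_2·(0) + e_3·(2) + e_4·(1) + e_5·(-2) = 0
T: e_1·(-3) + e_2·(1) + e_3·(-2) + e_4·(0) + e_5·(2) = 0
Θ: e_1·(0) + e_2·(-2) + e_3·(-1) + e_4·(0) + e_5·(0) = 0
Solving this homogeneous linear system for the smallest-integer solution (first nonzero entry positive) gives (1, 1, -2, 2, -1).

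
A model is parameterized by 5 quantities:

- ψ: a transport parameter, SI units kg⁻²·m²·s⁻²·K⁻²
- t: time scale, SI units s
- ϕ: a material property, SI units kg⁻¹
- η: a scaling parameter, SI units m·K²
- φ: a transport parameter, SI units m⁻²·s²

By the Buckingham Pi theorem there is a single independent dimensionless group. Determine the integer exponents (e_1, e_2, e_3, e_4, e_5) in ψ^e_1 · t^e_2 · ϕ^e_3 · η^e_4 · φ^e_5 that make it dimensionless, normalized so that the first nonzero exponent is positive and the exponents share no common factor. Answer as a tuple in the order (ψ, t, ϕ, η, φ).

M: e_1·(-2) + e_2·(0) + e_3·(-1) + e_4·(0) + e_5·(0) = 0
L: e_1·(2) + e_2·(0) + e_3·(0) + e_4·(1) + e_5·(-2) = 0
T: e_1·(-2) + e_2·(1) + e_3·(0) + e_4·(0) + e_5·(2) = 0
Θ: e_1·(-2) + e_2·(0) + e_3·(0) + e_4·(2) + e_5·(0) = 0
Solving this homogeneous linear system for the smallest-integer solution (first nonzero entry positive) gives (2, -2, -4, 2, 3).

(2, -2, -4, 2, 3)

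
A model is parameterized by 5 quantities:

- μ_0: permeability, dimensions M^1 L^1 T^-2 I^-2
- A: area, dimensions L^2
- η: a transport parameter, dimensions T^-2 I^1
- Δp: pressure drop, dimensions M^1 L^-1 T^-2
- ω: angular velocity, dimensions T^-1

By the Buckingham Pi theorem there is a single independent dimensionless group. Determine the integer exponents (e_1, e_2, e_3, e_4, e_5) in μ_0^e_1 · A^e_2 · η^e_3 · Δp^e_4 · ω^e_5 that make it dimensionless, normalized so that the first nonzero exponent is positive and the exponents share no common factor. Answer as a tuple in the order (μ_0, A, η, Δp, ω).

M: e_1·(1) + e_2·(0) + e_3·(0) + e_4·(1) + e_5·(0) = 0
L: e_1·(1) + e_2·(2) + e_3·(0) + e_4·(-1) + e_5·(0) = 0
T: e_1·(-2) + e_2·(0) + e_3·(-2) + e_4·(-2) + e_5·(-1) = 0
I: e_1·(-2) + e_2·(0) + e_3·(1) + e_4·(0) + e_5·(0) = 0
Solving this homogeneous linear system for the smallest-integer solution (first nonzero entry positive) gives (1, -1, 2, -1, -4).

(1, -1, 2, -1, -4)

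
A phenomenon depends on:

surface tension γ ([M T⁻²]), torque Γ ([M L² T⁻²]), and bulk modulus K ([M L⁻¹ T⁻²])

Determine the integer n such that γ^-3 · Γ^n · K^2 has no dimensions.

Balance the M exponent: (1)·n from Γ, plus −3·(1) + 2·(1) = -1 from the rest, must sum to zero.
n − 1 = 0, so n = 1.

1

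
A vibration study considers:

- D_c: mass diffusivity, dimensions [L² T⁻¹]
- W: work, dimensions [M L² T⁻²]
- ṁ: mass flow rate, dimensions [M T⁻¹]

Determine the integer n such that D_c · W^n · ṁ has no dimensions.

-1

Balance the M exponent: (1)·n from W, plus (0) + (1) = 1 from the rest, must sum to zero.
n + 1 = 0, so n = -1.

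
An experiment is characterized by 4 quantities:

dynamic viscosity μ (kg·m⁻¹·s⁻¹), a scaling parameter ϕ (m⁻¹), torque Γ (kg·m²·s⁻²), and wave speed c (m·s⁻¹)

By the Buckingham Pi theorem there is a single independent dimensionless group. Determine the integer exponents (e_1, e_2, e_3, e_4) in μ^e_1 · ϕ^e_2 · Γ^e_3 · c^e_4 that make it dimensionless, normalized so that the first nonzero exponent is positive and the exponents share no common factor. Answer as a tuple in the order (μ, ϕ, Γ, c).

(1, -2, -1, 1)

M: e_1·(1) + e_2·(0) + e_3·(1) + e_4·(0) = 0
L: e_1·(-1) + e_2·(-1) + e_3·(2) + e_4·(1) = 0
T: e_1·(-1) + e_2·(0) + e_3·(-2) + e_4·(-1) = 0
Solving this homogeneous linear system for the smallest-integer solution (first nonzero entry positive) gives (1, -2, -1, 1).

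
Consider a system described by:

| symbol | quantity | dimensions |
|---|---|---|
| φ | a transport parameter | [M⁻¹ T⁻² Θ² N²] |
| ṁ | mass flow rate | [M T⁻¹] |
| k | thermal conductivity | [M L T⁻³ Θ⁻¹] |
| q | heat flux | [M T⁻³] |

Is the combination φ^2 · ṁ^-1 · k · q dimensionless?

no

Sum the exponent of each base dimension across the product:
  M: 2·[φ]_M − [ṁ]_M + [k]_M + [q]_M = 2·(-1) − (1) + (1) + (1) = -1
  L: 2·[φ]_L − [ṁ]_L + [k]_L + [q]_L = 2·(0) − (0) + (1) + (0) = 1
  T: 2·[φ]_T − [ṁ]_T + [k]_T + [q]_T = 2·(-2) − (-1) + (-3) + (-3) = -9
  Θ: 2·[φ]_Θ − [ṁ]_Θ + [k]_Θ + [q]_Θ = 2·(2) − (0) + (-1) + (0) = 3
  N: 2·[φ]_N − [ṁ]_N + [k]_N + [q]_N = 2·(2) − (0) + (0) + (0) = 4
Net dimensions [M⁻¹ L T⁻⁹ Θ³ N⁴] ≠ [1] — not dimensionless.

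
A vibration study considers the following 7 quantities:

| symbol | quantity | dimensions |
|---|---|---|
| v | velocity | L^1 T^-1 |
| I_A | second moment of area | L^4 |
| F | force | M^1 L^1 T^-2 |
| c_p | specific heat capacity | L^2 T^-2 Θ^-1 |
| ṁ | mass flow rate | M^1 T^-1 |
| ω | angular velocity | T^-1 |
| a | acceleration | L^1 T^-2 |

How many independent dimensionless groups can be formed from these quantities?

There are 7 variables and 4 base dimensions (M, L, T, Θ).
The dimension matrix has rank 4.
Independent dimensionless groups: 7 − 4 = 3.

3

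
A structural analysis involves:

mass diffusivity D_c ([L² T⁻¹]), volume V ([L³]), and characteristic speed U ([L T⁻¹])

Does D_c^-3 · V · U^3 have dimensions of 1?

Sum the exponent of each base dimension across the product:
  L: −3·[D_c]_L + [V]_L + 3·[U]_L = −3·(2) + (3) + 3·(1) = 0
  T: −3·[D_c]_T + [V]_T + 3·[U]_T = −3·(-1) + (0) + 3·(-1) = 0
All base exponents vanish — dimensionless.

yes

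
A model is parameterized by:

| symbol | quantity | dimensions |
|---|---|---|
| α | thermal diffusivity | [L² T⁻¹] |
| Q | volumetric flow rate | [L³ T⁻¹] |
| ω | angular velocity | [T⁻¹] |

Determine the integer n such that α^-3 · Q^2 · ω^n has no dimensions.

1

Balance the T exponent: (-1)·n from ω, plus −3·(-1) + 2·(-1) = 1 from the rest, must sum to zero.
−n + 1 = 0, so n = 1.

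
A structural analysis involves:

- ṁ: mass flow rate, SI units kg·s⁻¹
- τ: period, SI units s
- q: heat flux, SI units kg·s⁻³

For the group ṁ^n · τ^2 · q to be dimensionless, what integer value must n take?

-1

Balance the M exponent: (1)·n from ṁ, plus 2·(0) + (1) = 1 from the rest, must sum to zero.
n + 1 = 0, so n = -1.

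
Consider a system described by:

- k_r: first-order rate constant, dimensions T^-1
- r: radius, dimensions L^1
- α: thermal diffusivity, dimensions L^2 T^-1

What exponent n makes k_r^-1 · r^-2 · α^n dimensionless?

1

Balance the L exponent: (2)·n from α, plus −(0) − 2·(1) = -2 from the rest, must sum to zero.
2n − 2 = 0, so n = 1.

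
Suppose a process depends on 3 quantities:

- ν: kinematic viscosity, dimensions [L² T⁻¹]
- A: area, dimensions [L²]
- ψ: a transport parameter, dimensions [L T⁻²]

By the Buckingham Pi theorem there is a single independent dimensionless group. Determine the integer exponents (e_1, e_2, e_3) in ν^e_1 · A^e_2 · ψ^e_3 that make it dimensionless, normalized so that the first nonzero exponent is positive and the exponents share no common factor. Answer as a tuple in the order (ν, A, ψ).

(4, -3, -2)

L: e_1·(2) + e_2·(2) + e_3·(1) = 0
T: e_1·(-1) + e_2·(0) + e_3·(-2) = 0
Solving this homogeneous linear system for the smallest-integer solution (first nonzero entry positive) gives (4, -3, -2).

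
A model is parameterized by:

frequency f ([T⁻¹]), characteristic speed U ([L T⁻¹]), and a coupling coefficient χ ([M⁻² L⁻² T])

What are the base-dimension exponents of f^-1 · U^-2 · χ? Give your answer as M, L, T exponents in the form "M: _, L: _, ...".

Collect each base-dimension exponent across the product:
  M: −(0) − 2·(0) + (-2) = -2
  L: −(0) − 2·(1) + (-2) = -4
  T: −(-1) − 2·(-1) + (1) = 4
So the dimensions are [M⁻² L⁻⁴ T⁴].

M: -2, L: -4, T: 4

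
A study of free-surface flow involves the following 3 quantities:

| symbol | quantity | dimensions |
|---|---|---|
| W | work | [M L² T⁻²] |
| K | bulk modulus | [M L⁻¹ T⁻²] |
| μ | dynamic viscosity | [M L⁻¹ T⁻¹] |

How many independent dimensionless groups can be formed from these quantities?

0

There are 3 variables and 3 base dimensions (M, L, T).
The dimension matrix has rank 3.
Independent dimensionless groups: 3 − 3 = 0.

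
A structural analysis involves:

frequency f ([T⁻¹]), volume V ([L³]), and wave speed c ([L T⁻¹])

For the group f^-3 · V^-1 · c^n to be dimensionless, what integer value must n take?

3

Balance the L exponent: (1)·n from c, plus −3·(0) − (3) = -3 from the rest, must sum to zero.
n − 3 = 0, so n = 3.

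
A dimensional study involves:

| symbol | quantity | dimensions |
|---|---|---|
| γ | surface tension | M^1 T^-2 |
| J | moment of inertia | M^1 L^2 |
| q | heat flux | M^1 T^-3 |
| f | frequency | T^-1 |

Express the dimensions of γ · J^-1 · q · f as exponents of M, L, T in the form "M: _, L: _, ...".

M: 1, L: -2, T: -6

Collect each base-dimension exponent across the product:
  M: (1) − (1) + (1) + (0) = 1
  L: (0) − (2) + (0) + (0) = -2
  T: (-2) − (0) + (-3) + (-1) = -6
So the dimensions are [M L⁻² T⁻⁶].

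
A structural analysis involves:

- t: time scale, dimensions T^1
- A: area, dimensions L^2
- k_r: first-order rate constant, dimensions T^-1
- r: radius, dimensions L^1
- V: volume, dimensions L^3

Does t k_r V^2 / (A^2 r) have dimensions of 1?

no

Sum the exponent of each base dimension across the product:
  L: [t]_L − 2·[A]_L + [k_r]_L − [r]_L + 2·[V]_L = (0) − 2·(2) + (0) − (1) + 2·(3) = 1
  T: [t]_T − 2·[A]_T + [k_r]_T − [r]_T + 2·[V]_T = (1) − 2·(0) + (-1) − (0) + 2·(0) = 0
Net dimensions [L] ≠ [1] — not dimensionless.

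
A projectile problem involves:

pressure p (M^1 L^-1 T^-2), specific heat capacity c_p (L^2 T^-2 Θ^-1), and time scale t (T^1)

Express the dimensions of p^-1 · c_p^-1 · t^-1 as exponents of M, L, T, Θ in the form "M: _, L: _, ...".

Collect each base-dimension exponent across the product:
  M: −(1) − (0) − (0) = -1
  L: −(-1) − (2) − (0) = -1
  T: −(-2) − (-2) − (1) = 3
  Θ: −(0) − (-1) − (0) = 1
So the dimensions are [M⁻¹ L⁻¹ T³ Θ].

M: -1, L: -1, T: 3, Θ: 1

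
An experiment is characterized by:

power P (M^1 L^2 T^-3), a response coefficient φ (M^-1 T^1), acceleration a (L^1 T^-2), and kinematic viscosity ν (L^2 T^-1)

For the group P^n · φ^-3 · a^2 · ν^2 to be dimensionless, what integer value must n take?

Balance the M exponent: (1)·n from P, plus −3·(-1) + 2·(0) + 2·(0) = 3 from the rest, must sum to zero.
n + 3 = 0, so n = -3.

-3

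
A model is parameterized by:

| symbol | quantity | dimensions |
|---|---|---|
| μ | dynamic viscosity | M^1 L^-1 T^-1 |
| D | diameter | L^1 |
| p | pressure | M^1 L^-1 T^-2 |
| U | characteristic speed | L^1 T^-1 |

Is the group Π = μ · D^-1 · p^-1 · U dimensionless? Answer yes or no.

yes

Sum the exponent of each base dimension across the product:
  M: [μ]_M − [D]_M − [p]_M + [U]_M = (1) − (0) − (1) + (0) = 0
  L: [μ]_L − [D]_L − [p]_L + [U]_L = (-1) − (1) − (-1) + (1) = 0
  T: [μ]_T − [D]_T − [p]_T + [U]_T = (-1) − (0) − (-2) + (-1) = 0
All base exponents vanish — dimensionless.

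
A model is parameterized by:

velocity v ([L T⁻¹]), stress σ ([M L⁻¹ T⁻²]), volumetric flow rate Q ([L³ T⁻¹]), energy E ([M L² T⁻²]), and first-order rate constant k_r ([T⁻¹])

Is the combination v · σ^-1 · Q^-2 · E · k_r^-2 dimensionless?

Sum the exponent of each base dimension across the product:
  M: [v]_M − [σ]_M − 2·[Q]_M + [E]_M − 2·[k_r]_M = (0) − (1) − 2·(0) + (1) − 2·(0) = 0
  L: [v]_L − [σ]_L − 2·[Q]_L + [E]_L − 2·[k_r]_L = (1) − (-1) − 2·(3) + (2) − 2·(0) = -2
  T: [v]_T − [σ]_T − 2·[Q]_T + [E]_T − 2·[k_r]_T = (-1) − (-2) − 2·(-1) + (-2) − 2·(-1) = 3
Net dimensions [L⁻² T³] ≠ [1] — not dimensionless.

no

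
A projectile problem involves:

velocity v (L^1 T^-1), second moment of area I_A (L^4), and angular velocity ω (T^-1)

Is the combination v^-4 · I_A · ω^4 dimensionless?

Sum the exponent of each base dimension across the product:
  L: −4·[v]_L + [I_A]_L + 4·[ω]_L = −4·(1) + (4) + 4·(0) = 0
  T: −4·[v]_T + [I_A]_T + 4·[ω]_T = −4·(-1) + (0) + 4·(-1) = 0
All base exponents vanish — dimensionless.

yes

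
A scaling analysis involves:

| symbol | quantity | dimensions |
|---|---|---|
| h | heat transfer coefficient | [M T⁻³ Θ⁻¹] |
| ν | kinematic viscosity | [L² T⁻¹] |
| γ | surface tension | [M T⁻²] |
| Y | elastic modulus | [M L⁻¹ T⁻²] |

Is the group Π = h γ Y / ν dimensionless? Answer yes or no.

no

Sum the exponent of each base dimension across the product:
  M: [h]_M − [ν]_M + [γ]_M + [Y]_M = (1) − (0) + (1) + (1) = 3
  L: [h]_L − [ν]_L + [γ]_L + [Y]_L = (0) − (2) + (0) + (-1) = -3
  T: [h]_T − [ν]_T + [γ]_T + [Y]_T = (-3) − (-1) + (-2) + (-2) = -6
  Θ: [h]_Θ − [ν]_Θ + [γ]_Θ + [Y]_Θ = (-1) − (0) + (0) + (0) = -1
Net dimensions [M³ L⁻³ T⁻⁶ Θ⁻¹] ≠ [1] — not dimensionless.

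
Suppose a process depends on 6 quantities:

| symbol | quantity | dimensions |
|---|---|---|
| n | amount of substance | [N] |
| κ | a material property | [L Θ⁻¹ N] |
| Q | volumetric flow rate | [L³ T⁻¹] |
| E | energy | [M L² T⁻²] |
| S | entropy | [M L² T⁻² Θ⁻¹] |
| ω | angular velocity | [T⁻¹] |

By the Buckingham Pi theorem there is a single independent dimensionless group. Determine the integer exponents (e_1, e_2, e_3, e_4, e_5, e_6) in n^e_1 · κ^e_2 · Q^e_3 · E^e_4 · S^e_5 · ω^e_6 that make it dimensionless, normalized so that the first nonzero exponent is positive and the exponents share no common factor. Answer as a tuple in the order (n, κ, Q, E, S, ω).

(3, -3, 1, -3, 3, -1)

M: e_1·(0) + e_2·(0) + e_3·(0) + e_4·(1) + e_5·(1) + e_6·(0) = 0
L: e_1·(0) + e_2·(1) + e_3·(3) + e_4·(2) + e_5·(2) + e_6·(0) = 0
T: e_1·(0) + e_2·(0) + e_3·(-1) + e_4·(-2) + e_5·(-2) + e_6·(-1) = 0
Θ: e_1·(0) + e_2·(-1) + e_3·(0) + e_4·(0) + e_5·(-1) + e_6·(0) = 0
N: e_1·(1) + e_2·(1) + e_3·(0) + e_4·(0) + e_5·(0) + e_6·(0) = 0
Solving this homogeneous linear system for the smallest-integer solution (first nonzero entry positive) gives (3, -3, 1, -3, 3, -1).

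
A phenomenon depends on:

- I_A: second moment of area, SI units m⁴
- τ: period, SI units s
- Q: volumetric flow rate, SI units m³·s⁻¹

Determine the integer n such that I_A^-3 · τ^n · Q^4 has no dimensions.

Balance the T exponent: (1)·n from τ, plus −3·(0) + 4·(-1) = -4 from the rest, must sum to zero.
n − 4 = 0, so n = 4.

4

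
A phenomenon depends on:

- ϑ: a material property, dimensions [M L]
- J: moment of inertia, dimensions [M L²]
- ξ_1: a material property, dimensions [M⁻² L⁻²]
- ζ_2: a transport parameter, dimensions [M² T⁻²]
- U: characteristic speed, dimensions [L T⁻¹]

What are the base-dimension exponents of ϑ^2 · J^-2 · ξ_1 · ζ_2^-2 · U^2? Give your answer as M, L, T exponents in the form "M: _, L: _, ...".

Collect each base-dimension exponent across the product:
  M: 2·(1) − 2·(1) + (-2) − 2·(2) + 2·(0) = -6
  L: 2·(1) − 2·(2) + (-2) − 2·(0) + 2·(1) = -2
  T: 2·(0) − 2·(0) + (0) − 2·(-2) + 2·(-1) = 2
So the dimensions are [M⁻⁶ L⁻² T²].

M: -6, L: -2, T: 2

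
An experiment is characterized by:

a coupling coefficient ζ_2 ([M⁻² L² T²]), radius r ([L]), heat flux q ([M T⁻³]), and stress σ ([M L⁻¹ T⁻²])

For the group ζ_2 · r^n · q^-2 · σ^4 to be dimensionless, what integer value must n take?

Balance the L exponent: (1)·n from r, plus (2) − 2·(0) + 4·(-1) = -2 from the rest, must sum to zero.
n − 2 = 0, so n = 2.

2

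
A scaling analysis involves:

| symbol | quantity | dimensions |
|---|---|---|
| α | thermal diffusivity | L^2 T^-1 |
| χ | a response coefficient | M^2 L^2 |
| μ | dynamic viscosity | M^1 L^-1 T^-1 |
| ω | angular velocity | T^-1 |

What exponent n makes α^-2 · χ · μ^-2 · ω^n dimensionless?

Balance the T exponent: (-1)·n from ω, plus −2·(-1) + (0) − 2·(-1) = 4 from the rest, must sum to zero.
−n + 4 = 0, so n = 4.

4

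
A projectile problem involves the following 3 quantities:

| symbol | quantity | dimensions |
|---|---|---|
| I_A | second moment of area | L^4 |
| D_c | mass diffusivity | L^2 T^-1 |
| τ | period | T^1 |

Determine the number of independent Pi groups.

There are 3 variables and 2 base dimensions (L, T).
The dimension matrix has rank 2.
Independent dimensionless groups: 3 − 2 = 1.

1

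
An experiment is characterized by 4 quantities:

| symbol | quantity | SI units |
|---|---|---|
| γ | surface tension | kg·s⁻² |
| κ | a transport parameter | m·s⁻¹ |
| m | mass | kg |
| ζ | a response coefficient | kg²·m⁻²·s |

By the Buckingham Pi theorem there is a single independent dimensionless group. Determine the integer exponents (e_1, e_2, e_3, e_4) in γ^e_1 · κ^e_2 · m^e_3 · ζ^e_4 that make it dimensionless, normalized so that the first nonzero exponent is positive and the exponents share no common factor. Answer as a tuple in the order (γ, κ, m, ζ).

M: e_1·(1) + e_2·(0) + e_3·(1) + e_4·(2) = 0
L: e_1·(0) + e_2·(1) + e_3·(0) + e_4·(-2) = 0
T: e_1·(-2) + e_2·(-1) + e_3·(0) + e_4·(1) = 0
Solving this homogeneous linear system for the smallest-integer solution (first nonzero entry positive) gives (1, -4, 3, -2).

(1, -4, 3, -2)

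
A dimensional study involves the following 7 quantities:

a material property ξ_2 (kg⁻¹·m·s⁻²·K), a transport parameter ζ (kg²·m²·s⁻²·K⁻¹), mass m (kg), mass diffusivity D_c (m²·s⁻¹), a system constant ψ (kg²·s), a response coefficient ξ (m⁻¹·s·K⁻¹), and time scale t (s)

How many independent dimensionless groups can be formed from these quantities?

3

There are 7 variables and 4 base dimensions (M, L, T, Θ).
The dimension matrix has rank 4.
Independent dimensionless groups: 7 − 4 = 3.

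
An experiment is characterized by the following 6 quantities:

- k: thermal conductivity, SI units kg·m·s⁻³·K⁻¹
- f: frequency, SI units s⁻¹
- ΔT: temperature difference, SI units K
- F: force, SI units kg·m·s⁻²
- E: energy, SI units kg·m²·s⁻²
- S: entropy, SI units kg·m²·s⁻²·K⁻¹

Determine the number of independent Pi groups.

2

There are 6 variables and 4 base dimensions (M, L, T, Θ).
The dimension matrix has rank 4.
Independent dimensionless groups: 6 − 4 = 2.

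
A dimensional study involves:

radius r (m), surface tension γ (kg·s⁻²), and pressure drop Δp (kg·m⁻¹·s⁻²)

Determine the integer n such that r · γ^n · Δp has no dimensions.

Balance the M exponent: (1)·n from γ, plus (0) + (1) = 1 from the rest, must sum to zero.
n + 1 = 0, so n = -1.

-1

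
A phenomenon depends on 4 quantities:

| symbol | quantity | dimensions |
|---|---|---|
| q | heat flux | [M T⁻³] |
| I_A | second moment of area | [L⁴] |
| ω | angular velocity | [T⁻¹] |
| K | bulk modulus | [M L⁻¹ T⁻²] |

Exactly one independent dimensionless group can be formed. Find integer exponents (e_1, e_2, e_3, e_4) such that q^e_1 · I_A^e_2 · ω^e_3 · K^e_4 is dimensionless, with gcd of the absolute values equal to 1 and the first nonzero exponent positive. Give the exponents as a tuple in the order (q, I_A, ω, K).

(4, -1, -4, -4)

M: e_1·(1) + e_2·(0) + e_3·(0) + e_4·(1) = 0
L: e_1·(0) + e_2·(4) + e_3·(0) + e_4·(-1) = 0
T: e_1·(-3) + e_2·(0) + e_3·(-1) + e_4·(-2) = 0
Solving this homogeneous linear system for the smallest-integer solution (first nonzero entry positive) gives (4, -1, -4, -4).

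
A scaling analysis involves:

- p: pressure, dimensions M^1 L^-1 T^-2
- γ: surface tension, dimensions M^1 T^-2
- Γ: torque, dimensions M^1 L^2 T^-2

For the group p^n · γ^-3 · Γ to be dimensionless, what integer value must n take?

2

Balance the M exponent: (1)·n from p, plus −3·(1) + (1) = -2 from the rest, must sum to zero.
n − 2 = 0, so n = 2.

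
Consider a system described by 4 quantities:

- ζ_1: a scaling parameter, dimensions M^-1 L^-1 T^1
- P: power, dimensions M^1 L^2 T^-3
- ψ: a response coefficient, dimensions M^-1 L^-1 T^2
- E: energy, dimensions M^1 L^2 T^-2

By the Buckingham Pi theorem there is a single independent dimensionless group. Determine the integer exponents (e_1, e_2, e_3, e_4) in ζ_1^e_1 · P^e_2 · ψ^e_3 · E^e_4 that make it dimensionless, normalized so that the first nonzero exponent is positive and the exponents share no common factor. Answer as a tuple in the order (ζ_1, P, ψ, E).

M: e_1·(-1) + e_2·(1) + e_3·(-1) + e_4·(1) = 0
L: e_1·(-1) + e_2·(2) + e_3·(-1) + e_4·(2) = 0
T: e_1·(1) + e_2·(-3) + e_3·(2) + e_4·(-2) = 0
Solving this homogeneous linear system for the smallest-integer solution (first nonzero entry positive) gives (1, -1, -1, 1).

(1, -1, -1, 1)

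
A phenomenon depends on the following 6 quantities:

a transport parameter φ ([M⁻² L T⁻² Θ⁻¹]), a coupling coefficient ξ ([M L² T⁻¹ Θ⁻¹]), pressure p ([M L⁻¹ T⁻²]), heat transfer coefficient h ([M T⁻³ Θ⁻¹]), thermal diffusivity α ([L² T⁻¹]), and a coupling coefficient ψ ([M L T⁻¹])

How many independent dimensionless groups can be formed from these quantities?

2

There are 6 variables and 4 base dimensions (M, L, T, Θ).
The dimension matrix has rank 4.
Independent dimensionless groups: 6 − 4 = 2.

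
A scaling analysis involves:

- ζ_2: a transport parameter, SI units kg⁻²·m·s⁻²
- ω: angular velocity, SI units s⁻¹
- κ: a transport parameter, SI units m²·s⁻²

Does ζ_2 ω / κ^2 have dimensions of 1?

Sum the exponent of each base dimension across the product:
  M: [ζ_2]_M + [ω]_M − 2·[κ]_M = (-2) + (0) − 2·(0) = -2
  L: [ζ_2]_L + [ω]_L − 2·[κ]_L = (1) + (0) − 2·(2) = -3
  T: [ζ_2]_T + [ω]_T − 2·[κ]_T = (-2) + (-1) − 2·(-2) = 1
Net dimensions [M⁻² L⁻³ T] ≠ [1] — not dimensionless.

no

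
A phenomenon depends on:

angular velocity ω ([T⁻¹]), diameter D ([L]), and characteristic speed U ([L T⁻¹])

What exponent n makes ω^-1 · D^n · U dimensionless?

-1

Balance the L exponent: (1)·n from D, plus −(0) + (1) = 1 from the rest, must sum to zero.
n + 1 = 0, so n = -1.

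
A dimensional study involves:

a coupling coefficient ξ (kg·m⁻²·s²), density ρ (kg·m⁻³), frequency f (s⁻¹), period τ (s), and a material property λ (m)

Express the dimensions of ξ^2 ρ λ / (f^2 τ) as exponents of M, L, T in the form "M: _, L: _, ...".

M: 3, L: -6, T: 5

Collect each base-dimension exponent across the product:
  M: 2·(1) + (1) − 2·(0) − (0) + (0) = 3
  L: 2·(-2) + (-3) − 2·(0) − (0) + (1) = -6
  T: 2·(2) + (0) − 2·(-1) − (1) + (0) = 5
So the dimensions are [M³ L⁻⁶ T⁵].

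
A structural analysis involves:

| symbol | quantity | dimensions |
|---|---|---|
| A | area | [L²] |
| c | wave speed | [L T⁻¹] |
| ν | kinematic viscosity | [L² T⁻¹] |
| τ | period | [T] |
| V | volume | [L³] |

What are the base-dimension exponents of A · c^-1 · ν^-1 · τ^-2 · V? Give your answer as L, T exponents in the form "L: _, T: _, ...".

Collect each base-dimension exponent across the product:
  L: (2) − (1) − (2) − 2·(0) + (3) = 2
  T: (0) − (-1) − (-1) − 2·(1) + (0) = 0
So the dimensions are [L²].

L: 2, T: 0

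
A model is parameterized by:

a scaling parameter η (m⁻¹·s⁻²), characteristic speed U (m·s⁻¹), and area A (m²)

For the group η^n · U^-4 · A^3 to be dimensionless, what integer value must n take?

2

Balance the L exponent: (-1)·n from η, plus −4·(1) + 3·(2) = 2 from the rest, must sum to zero.
−n + 2 = 0, so n = 2.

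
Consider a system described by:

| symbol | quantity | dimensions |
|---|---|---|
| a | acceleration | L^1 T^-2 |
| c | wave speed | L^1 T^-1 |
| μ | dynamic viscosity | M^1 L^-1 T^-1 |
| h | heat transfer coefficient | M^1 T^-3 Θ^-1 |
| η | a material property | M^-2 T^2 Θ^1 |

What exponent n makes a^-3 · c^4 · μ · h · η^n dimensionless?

Balance the M exponent: (-2)·n from η, plus −3·(0) + 4·(0) + (1) + (1) = 2 from the rest, must sum to zero.
-2n + 2 = 0, so n = 1.

1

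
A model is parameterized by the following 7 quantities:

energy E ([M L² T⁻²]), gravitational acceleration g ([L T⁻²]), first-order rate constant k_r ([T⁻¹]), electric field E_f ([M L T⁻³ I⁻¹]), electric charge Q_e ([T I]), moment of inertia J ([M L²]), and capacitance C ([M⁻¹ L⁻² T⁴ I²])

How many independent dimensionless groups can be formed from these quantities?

3

There are 7 variables and 4 base dimensions (M, L, T, I).
The dimension matrix has rank 4.
Independent dimensionless groups: 7 − 4 = 3.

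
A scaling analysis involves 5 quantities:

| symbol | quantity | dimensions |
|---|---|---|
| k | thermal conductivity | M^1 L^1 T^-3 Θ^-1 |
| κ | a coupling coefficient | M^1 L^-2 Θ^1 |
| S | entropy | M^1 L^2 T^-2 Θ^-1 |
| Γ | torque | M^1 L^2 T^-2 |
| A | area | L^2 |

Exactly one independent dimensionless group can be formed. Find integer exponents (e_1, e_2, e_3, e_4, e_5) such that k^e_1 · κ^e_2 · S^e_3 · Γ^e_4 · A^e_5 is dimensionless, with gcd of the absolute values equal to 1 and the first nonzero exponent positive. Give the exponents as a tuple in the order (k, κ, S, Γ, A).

M: e_1·(1) + e_2·(1) + e_3·(1) + e_4·(1) + e_5·(0) = 0
L: e_1·(1) + e_2·(-2) + e_3·(2) + e_4·(2) + e_5·(2) = 0
T: e_1·(-3) + e_2·(0) + e_3·(-2) + e_4·(-2) + e_5·(0) = 0
Θ: e_1·(-1) + e_2·(1) + e_3·(-1) + e_4·(0) + e_5·(0) = 0
Solving this homogeneous linear system for the smallest-integer solution (first nonzero entry positive) gives (2, 1, -1, -2, 3).

(2, 1, -1, -2, 3)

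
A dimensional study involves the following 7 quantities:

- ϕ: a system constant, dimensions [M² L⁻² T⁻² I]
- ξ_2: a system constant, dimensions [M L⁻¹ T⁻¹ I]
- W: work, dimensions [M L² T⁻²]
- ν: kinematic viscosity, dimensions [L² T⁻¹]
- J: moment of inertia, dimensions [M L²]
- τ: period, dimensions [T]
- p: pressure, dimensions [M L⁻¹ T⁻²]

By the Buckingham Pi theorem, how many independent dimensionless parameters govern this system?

There are 7 variables and 4 base dimensions (M, L, T, I).
The dimension matrix has rank 4.
Independent dimensionless groups: 7 − 4 = 3.

3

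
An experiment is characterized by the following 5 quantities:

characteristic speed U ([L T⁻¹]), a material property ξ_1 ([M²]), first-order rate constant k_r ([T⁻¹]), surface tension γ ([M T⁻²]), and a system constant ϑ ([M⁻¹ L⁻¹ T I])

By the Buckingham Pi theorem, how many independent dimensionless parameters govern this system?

There are 5 variables and 4 base dimensions (M, L, T, I).
The dimension matrix has rank 4.
Independent dimensionless groups: 5 − 4 = 1.

1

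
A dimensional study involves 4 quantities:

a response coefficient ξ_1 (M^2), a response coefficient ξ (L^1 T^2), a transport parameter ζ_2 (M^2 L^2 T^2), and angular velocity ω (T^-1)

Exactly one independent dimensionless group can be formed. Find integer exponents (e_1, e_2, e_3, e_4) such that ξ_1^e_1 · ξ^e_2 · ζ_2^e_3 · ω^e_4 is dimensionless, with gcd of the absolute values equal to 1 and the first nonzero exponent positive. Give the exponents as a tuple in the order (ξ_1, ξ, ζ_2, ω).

(1, 2, -1, 2)

M: e_1·(2) + e_2·(0) + e_3·(2) + e_4·(0) = 0
L: e_1·(0) + e_2·(1) + e_3·(2) + e_4·(0) = 0
T: e_1·(0) + e_2·(2) + e_3·(2) + e_4·(-1) = 0
Solving this homogeneous linear system for the smallest-integer solution (first nonzero entry positive) gives (1, 2, -1, 2).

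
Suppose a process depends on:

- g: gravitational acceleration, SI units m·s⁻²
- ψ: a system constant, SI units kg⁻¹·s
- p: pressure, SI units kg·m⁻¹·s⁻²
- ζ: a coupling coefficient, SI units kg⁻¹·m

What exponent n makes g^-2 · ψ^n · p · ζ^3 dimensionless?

-2

Balance the M exponent: (-1)·n from ψ, plus −2·(0) + (1) + 3·(-1) = -2 from the rest, must sum to zero.
−n − 2 = 0, so n = -2.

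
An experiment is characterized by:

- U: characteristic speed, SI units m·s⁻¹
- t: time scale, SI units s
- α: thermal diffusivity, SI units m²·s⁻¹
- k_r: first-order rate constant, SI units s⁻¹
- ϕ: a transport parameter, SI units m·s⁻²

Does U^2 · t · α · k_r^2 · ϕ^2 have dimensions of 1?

Sum the exponent of each base dimension across the product:
  L: 2·[U]_L + [t]_L + [α]_L + 2·[k_r]_L + 2·[ϕ]_L = 2·(1) + (0) + (2) + 2·(0) + 2·(1) = 6
  T: 2·[U]_T + [t]_T + [α]_T + 2·[k_r]_T + 2·[ϕ]_T = 2·(-1) + (1) + (-1) + 2·(-1) + 2·(-2) = -8
Net dimensions [L⁶ T⁻⁸] ≠ [1] — not dimensionless.

no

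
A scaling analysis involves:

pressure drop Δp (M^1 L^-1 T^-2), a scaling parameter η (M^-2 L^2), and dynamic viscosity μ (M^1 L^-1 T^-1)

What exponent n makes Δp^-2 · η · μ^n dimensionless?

4

Balance the M exponent: (1)·n from μ, plus −2·(1) + (-2) = -4 from the rest, must sum to zero.
n − 4 = 0, so n = 4.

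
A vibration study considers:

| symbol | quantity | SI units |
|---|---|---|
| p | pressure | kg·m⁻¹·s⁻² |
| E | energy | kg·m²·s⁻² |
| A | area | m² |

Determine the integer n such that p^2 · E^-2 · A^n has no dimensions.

Balance the L exponent: (2)·n from A, plus 2·(-1) − 2·(2) = -6 from the rest, must sum to zero.
2n − 6 = 0, so n = 3.

3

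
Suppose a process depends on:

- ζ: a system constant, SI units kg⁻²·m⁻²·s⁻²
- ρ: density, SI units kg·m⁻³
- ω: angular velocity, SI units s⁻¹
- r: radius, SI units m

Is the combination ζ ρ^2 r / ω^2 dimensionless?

Sum the exponent of each base dimension across the product:
  M: [ζ]_M + 2·[ρ]_M − 2·[ω]_M + [r]_M = (-2) + 2·(1) − 2·(0) + (0) = 0
  L: [ζ]_L + 2·[ρ]_L − 2·[ω]_L + [r]_L = (-2) + 2·(-3) − 2·(0) + (1) = -7
  T: [ζ]_T + 2·[ρ]_T − 2·[ω]_T + [r]_T = (-2) + 2·(0) − 2·(-1) + (0) = 0
Net dimensions [L⁻⁷] ≠ [1] — not dimensionless.

no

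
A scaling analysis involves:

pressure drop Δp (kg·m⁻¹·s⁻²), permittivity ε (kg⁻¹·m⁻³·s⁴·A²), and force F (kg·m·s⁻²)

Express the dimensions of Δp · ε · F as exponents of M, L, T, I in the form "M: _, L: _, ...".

M: 1, L: -3, T: 0, I: 2

Collect each base-dimension exponent across the product:
  M: (1) + (-1) + (1) = 1
  L: (-1) + (-3) + (1) = -3
  T: (-2) + (4) + (-2) = 0
  I: (0) + (2) + (0) = 2
So the dimensions are [M L⁻³ I²].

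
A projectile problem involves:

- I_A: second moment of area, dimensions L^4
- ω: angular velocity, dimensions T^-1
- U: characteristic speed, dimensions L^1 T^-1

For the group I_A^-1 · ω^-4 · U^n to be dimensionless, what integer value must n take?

Balance the L exponent: (1)·n from U, plus −(4) − 4·(0) = -4 from the rest, must sum to zero.
n − 4 = 0, so n = 4.

4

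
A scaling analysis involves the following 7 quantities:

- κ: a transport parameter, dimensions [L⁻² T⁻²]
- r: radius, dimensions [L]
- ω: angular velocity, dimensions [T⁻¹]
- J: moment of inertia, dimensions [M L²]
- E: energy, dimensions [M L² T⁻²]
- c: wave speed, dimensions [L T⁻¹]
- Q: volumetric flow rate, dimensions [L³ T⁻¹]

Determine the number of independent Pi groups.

4

There are 7 variables and 3 base dimensions (M, L, T).
The dimension matrix has rank 3.
Independent dimensionless groups: 7 − 3 = 4.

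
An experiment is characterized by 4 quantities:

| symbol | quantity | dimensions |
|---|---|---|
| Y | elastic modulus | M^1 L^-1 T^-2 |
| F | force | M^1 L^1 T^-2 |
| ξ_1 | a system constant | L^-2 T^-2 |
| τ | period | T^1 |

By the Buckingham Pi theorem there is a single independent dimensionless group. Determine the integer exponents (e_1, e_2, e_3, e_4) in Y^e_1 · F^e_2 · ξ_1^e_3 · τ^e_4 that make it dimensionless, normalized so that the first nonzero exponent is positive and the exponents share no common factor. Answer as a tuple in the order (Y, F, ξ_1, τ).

(1, -1, -1, -2)

M: e_1·(1) + e_2·(1) + e_3·(0) + e_4·(0) = 0
L: e_1·(-1) + e_2·(1) + e_3·(-2) + e_4·(0) = 0
T: e_1·(-2) + e_2·(-2) + e_3·(-2) + e_4·(1) = 0
Solving this homogeneous linear system for the smallest-integer solution (first nonzero entry positive) gives (1, -1, -1, -2).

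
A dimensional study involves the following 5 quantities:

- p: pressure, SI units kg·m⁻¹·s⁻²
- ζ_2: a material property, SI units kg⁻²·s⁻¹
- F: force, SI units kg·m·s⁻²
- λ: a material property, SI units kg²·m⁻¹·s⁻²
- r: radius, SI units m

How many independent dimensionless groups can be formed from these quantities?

There are 5 variables and 3 base dimensions (M, L, T).
The dimension matrix has rank 3.
Independent dimensionless groups: 5 − 3 = 2.

2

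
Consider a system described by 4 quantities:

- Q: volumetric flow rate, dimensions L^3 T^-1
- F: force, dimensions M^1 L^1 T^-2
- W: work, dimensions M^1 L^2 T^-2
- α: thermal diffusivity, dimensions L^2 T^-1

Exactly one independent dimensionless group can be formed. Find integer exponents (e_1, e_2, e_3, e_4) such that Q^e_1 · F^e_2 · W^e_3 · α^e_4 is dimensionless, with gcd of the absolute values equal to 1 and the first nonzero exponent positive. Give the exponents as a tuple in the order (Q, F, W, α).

(1, 1, -1, -1)

M: e_1·(0) + e_2·(1) + e_3·(1) + e_4·(0) = 0
L: e_1·(3) + e_2·(1) + e_3·(2) + e_4·(2) = 0
T: e_1·(-1) + e_2·(-2) + e_3·(-2) + e_4·(-1) = 0
Solving this homogeneous linear system for the smallest-integer solution (first nonzero entry positive) gives (1, 1, -1, -1).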